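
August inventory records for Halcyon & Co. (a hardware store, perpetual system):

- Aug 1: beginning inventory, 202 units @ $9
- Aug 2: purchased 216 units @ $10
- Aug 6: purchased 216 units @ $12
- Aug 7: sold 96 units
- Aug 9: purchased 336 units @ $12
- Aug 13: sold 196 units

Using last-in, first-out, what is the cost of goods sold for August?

COGS = $3,504

Aug 7, 96 sold [LIFO — newest first]: 96 @ $12 = $1,152
Aug 13, 196 sold [LIFO — newest first]: 196 @ $12 = $2,352
Total COGS = $1,152 + $2,352 = $3,504
Ending inventory: 202 @ $9 + 216 @ $10 + 120 @ $12 + 140 @ $12 = $7,098
Check: goods available $10,602 = COGS $3,504 + ending $7,098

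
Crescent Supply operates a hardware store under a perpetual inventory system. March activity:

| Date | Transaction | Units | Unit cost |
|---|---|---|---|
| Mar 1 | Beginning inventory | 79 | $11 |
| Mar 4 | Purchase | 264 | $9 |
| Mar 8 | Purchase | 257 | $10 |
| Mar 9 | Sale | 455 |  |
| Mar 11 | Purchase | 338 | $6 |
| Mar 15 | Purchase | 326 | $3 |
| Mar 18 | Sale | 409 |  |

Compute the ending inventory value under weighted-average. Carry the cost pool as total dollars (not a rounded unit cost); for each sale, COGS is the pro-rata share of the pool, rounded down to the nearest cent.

After Mar 1: 79 on hand, pool $869.00 (≈ $11.0000 each)
After Mar 4: 343 on hand, pool $3,245.00 (≈ $9.4606 each)
After Mar 8: 600 on hand, pool $5,815.00 (≈ $9.6917 each)
Mar 9, sell 455: 455/600 × $5,815.00 → $4,409.70
After Mar 11: 483 on hand, pool $3,433.30 (≈ $7.1083 each)
After Mar 15: 809 on hand, pool $4,411.30 (≈ $5.4528 each)
Mar 18, sell 409: 409/809 × $4,411.30 → $2,230.18
Total COGS = $4,409.70 + $2,230.18 = $6,639.88
Ending inventory (cost pool remaining) = $2,181.12
Check: goods available $8,821.00 = COGS $6,639.88 + ending $2,181.12

Ending inventory = $2,181.12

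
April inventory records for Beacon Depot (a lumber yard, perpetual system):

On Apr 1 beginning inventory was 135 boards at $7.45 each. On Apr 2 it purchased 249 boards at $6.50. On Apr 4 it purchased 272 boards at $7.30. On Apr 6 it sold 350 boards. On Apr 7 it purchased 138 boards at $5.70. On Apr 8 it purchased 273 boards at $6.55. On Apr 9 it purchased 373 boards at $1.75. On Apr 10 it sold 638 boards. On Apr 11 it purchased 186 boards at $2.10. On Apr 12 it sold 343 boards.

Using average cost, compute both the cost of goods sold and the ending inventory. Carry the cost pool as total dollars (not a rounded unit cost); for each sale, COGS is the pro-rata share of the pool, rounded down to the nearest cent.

COGS = $7,016.19; ending inventory = $1,211.76

After Apr 1: 135 on hand, pool $1,005.75 (≈ $7.4500 each)
After Apr 2: 384 on hand, pool $2,624.25 (≈ $6.8340 each)
After Apr 4: 656 on hand, pool $4,609.85 (≈ $7.0272 each)
Apr 6, sell 350: 350/656 × $4,609.85 → $2,459.52
After Apr 7: 444 on hand, pool $2,936.93 (≈ $6.6147 each)
After Apr 8: 717 on hand, pool $4,725.08 (≈ $6.5901 each)
After Apr 9: 1090 on hand, pool $5,377.83 (≈ $4.9338 each)
Apr 10, sell 638: 638/1090 × $5,377.83 → $3,147.75
After Apr 11: 638 on hand, pool $2,620.68 (≈ $4.1076 each)
Apr 12, sell 343: 343/638 × $2,620.68 → $1,408.92
Total COGS = $2,459.52 + $3,147.75 + $1,408.92 = $7,016.19
Ending inventory (cost pool remaining) = $1,211.76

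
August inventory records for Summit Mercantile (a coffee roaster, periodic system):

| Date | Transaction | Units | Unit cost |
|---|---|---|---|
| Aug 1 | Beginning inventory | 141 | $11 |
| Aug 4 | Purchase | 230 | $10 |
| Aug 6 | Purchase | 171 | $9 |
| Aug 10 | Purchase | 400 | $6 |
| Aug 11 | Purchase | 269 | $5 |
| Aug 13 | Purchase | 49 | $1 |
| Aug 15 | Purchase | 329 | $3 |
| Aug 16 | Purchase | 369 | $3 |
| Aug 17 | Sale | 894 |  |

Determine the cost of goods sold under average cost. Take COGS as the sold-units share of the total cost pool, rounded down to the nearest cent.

COGS = $5,149.40

Aug 17, sell 894: 894/1958 × $11,278.00 → $5,149.40
Ending inventory (cost pool remaining) = $6,128.60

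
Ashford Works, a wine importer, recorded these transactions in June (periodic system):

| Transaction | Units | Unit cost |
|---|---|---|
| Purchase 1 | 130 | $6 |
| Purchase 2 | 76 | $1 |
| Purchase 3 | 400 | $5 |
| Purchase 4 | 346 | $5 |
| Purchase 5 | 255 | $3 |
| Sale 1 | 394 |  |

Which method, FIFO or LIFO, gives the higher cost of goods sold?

FIFO COGS: 130 @ $6 + 76 @ $1 + 188 @ $5 = $1,796
LIFO COGS: 255 @ $3 + 139 @ $5 = $1,460

FIFO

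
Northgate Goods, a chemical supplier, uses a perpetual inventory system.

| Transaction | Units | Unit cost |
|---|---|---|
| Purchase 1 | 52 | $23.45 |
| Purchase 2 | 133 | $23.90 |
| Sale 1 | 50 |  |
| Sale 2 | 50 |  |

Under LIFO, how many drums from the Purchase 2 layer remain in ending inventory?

Sale 1 (50) [LIFO — newest first]: 50 @ $23.90 = $1,195.00
Sale 2 (50) [LIFO — newest first]: 50 @ $23.90 = $1,195.00
Total COGS = $1,195.00 + $1,195.00 = $2,390.00
Ending inventory: 52 @ $23.45 + 33 @ $23.90 = $2,008.10

33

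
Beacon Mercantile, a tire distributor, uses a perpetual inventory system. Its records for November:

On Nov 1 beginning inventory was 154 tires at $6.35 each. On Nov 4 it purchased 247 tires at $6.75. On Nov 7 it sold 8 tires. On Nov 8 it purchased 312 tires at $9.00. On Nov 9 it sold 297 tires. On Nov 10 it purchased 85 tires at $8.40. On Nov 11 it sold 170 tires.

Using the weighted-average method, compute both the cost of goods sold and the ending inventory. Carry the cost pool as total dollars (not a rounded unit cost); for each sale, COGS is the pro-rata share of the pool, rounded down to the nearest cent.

COGS = $3,651.72; ending inventory = $2,515.43

After Nov 1: 154 on hand, pool $977.90 (≈ $6.3500 each)
After Nov 4: 401 on hand, pool $2,645.15 (≈ $6.5964 each)
Nov 7, sell 8: 8/401 × $2,645.15 → $52.77
After Nov 8: 705 on hand, pool $5,400.38 (≈ $7.6601 each)
Nov 9, sell 297: 297/705 × $5,400.38 → $2,275.05
After Nov 10: 493 on hand, pool $3,839.33 (≈ $7.7877 each)
Nov 11, sell 170: 170/493 × $3,839.33 → $1,323.90
Total COGS = $52.77 + $2,275.05 + $1,323.90 = $3,651.72
Ending inventory (cost pool remaining) = $2,515.43
Check: goods available $6,167.15 = COGS $3,651.72 + ending $2,515.43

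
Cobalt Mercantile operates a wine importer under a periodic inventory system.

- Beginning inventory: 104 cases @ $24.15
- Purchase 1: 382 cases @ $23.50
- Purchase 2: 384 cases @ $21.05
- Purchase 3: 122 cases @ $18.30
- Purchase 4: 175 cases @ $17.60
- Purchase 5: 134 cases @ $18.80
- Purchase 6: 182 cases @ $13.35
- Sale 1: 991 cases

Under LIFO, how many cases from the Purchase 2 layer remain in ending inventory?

Sale 1 (991) [LIFO — newest first]: 182 @ $13.35 + 134 @ $18.80 + 175 @ $17.60 + 122 @ $18.30 + 378 @ $21.05 = $18,218.40
Ending inventory: 104 @ $24.15 + 382 @ $23.50 + 6 @ $21.05 = $11,614.90

6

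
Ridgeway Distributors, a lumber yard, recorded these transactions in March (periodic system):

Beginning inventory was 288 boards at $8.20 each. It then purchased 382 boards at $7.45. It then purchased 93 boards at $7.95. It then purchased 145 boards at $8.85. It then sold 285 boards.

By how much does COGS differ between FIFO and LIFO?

$35.75

FIFO COGS: 285 @ $8.20 = $2,337.00
LIFO COGS: 145 @ $8.85 + 93 @ $7.95 + 47 @ $7.45 = $2,372.75
Difference = |$2,337.00 − $2,372.75| = $35.75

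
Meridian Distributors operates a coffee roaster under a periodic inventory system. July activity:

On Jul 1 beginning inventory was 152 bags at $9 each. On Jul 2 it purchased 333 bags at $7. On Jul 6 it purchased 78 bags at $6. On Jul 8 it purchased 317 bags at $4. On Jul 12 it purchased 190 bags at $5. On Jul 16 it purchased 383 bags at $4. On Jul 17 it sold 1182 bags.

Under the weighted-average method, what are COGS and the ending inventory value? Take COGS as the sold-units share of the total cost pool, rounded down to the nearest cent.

COGS = $6,440.39; ending inventory = $1,476.61

Jul 17, sell 1182: 1182/1453 × $7,917.00 → $6,440.39
Ending inventory (cost pool remaining) = $1,476.61
Check: goods available $7,917.00 = COGS $6,440.39 + ending $1,476.61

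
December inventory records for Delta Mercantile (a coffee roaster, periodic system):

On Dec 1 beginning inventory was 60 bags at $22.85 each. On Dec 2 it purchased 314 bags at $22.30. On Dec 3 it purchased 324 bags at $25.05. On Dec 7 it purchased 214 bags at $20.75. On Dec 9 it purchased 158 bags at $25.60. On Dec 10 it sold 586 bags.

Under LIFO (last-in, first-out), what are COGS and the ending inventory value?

Dec 10, 586 sold [LIFO — newest first]: 158 @ $25.60 + 214 @ $20.75 + 214 @ $25.05 = $13,846.00
Ending inventory: 60 @ $22.85 + 314 @ $22.30 + 110 @ $25.05 = $11,128.70
Check: goods available $24,974.70 = COGS $13,846.00 + ending $11,128.70

COGS = $13,846.00; ending inventory = $11,128.70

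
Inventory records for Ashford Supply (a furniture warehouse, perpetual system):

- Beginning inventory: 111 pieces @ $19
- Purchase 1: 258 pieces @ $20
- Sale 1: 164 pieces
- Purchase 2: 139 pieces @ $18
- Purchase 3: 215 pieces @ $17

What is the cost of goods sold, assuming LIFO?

COGS = $3,280

Sale 1 (164) [LIFO — newest first]: 164 @ $20 = $3,280
Ending inventory: 111 @ $19 + 94 @ $20 + 139 @ $18 + 215 @ $17 = $10,146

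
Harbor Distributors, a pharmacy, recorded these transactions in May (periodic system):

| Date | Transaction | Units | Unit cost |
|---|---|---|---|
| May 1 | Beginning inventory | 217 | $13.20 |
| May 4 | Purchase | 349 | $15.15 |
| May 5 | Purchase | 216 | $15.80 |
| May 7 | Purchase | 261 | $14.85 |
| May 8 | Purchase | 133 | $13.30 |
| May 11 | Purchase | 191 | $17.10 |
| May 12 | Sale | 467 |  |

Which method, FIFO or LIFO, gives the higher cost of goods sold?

LIFO

FIFO COGS: 217 @ $13.20 + 250 @ $15.15 = $6,651.90
LIFO COGS: 191 @ $17.10 + 133 @ $13.30 + 143 @ $14.85 = $7,158.55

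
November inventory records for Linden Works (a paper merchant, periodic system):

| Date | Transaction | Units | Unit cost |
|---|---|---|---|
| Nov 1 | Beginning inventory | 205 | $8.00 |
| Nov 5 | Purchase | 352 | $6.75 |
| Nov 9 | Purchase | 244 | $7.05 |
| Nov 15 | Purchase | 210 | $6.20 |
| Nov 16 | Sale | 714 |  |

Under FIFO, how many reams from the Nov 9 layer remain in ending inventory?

87

Nov 16, 714 sold [FIFO — oldest first]: 205 @ $8.00 + 352 @ $6.75 + 157 @ $7.05 = $5,122.85
Ending inventory: 87 @ $7.05 + 210 @ $6.20 = $1,915.35
Check: goods available $7,038.20 = COGS $5,122.85 + ending $1,915.35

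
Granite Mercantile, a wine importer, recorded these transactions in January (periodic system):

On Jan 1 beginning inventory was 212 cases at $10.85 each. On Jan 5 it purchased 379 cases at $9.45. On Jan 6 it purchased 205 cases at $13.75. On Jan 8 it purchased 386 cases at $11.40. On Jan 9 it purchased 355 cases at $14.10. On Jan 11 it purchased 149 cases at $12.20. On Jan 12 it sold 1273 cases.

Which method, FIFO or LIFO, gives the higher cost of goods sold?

LIFO

FIFO COGS: 212 @ $10.85 + 379 @ $9.45 + 205 @ $13.75 + 386 @ $11.40 + 91 @ $14.10 = $14,384.00
LIFO COGS: 149 @ $12.20 + 355 @ $14.10 + 386 @ $11.40 + 205 @ $13.75 + 178 @ $9.45 = $15,724.55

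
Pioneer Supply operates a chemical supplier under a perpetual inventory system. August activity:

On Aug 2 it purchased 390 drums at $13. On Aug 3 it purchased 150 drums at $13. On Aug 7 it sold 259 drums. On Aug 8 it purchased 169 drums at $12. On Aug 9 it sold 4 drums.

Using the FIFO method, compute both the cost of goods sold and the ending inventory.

Aug 7, 259 sold [FIFO — oldest first]: 259 @ $13 = $3,367
Aug 9, 4 sold [FIFO — oldest first]: 4 @ $13 = $52
Total COGS = $3,367 + $52 = $3,419
Ending inventory: 127 @ $13 + 150 @ $13 + 169 @ $12 = $5,629

COGS = $3,419; ending inventory = $5,629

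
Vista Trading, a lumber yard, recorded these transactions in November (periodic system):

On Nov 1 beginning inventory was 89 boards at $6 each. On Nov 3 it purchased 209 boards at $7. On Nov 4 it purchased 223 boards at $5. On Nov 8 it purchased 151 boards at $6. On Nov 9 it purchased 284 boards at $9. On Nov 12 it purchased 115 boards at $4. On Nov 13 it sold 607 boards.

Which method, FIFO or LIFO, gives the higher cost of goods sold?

LIFO

FIFO COGS: 89 @ $6 + 209 @ $7 + 223 @ $5 + 86 @ $6 = $3,628
LIFO COGS: 115 @ $4 + 284 @ $9 + 151 @ $6 + 57 @ $5 = $4,207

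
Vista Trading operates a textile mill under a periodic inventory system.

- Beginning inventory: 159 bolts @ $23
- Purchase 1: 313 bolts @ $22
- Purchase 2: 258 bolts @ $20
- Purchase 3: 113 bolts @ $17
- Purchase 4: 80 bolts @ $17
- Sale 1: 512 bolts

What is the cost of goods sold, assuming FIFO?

COGS = $11,343

Sale 1 (512) [FIFO — oldest first]: 159 @ $23 + 313 @ $22 + 40 @ $20 = $11,343
Ending inventory: 218 @ $20 + 113 @ $17 + 80 @ $17 = $7,641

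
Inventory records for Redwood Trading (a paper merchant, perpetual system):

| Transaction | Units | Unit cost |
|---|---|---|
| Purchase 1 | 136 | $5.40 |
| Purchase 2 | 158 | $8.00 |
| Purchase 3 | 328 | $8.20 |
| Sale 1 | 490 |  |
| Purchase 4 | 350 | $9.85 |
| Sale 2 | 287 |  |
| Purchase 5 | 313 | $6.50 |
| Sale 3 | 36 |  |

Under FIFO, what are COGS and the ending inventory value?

COGS = $6,569.35; ending inventory = $3,600.65

Sale 1 (490) [FIFO — oldest first]: 136 @ $5.40 + 158 @ $8.00 + 196 @ $8.20 = $3,605.60
Sale 2 (287) [FIFO — oldest first]: 132 @ $8.20 + 155 @ $9.85 = $2,609.15
Sale 3 (36) [FIFO — oldest first]: 36 @ $9.85 = $354.60
Total COGS = $3,605.60 + $2,609.15 + $354.60 = $6,569.35
Ending inventory: 159 @ $9.85 + 313 @ $6.50 = $3,600.65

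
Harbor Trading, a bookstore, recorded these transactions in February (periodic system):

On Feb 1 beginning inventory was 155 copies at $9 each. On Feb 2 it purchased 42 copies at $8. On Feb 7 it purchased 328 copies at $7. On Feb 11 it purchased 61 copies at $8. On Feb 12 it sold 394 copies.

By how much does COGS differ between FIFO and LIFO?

FIFO COGS: 155 @ $9 + 42 @ $8 + 197 @ $7 = $3,110
LIFO COGS: 61 @ $8 + 328 @ $7 + 5 @ $8 = $2,824
Difference = |$3,110 − $2,824| = $286

$286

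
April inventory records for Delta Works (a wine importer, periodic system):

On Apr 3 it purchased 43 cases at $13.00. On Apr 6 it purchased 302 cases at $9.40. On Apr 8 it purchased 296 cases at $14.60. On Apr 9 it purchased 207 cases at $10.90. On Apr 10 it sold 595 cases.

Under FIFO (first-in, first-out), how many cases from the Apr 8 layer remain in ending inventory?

46

Apr 10, 595 sold [FIFO — oldest first]: 43 @ $13.00 + 302 @ $9.40 + 250 @ $14.60 = $7,047.80
Ending inventory: 46 @ $14.60 + 207 @ $10.90 = $2,927.90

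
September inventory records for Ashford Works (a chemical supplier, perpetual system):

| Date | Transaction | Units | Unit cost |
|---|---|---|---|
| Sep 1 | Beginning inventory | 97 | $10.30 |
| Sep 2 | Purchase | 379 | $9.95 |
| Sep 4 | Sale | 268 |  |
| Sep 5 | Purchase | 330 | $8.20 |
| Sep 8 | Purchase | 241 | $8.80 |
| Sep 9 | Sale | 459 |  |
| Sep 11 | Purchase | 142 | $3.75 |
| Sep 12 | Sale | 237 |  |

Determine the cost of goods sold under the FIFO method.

COGS = $8,866.55

Sep 4, 268 sold [FIFO — oldest first]: 97 @ $10.30 + 171 @ $9.95 = $2,700.55
Sep 9, 459 sold [FIFO — oldest first]: 208 @ $9.95 + 251 @ $8.20 = $4,127.80
Sep 12, 237 sold [FIFO — oldest first]: 79 @ $8.20 + 158 @ $8.80 = $2,038.20
Total COGS = $2,700.55 + $4,127.80 + $2,038.20 = $8,866.55
Ending inventory: 83 @ $8.80 + 142 @ $3.75 = $1,262.90
Check: goods available $10,129.45 = COGS $8,866.55 + ending $1,262.90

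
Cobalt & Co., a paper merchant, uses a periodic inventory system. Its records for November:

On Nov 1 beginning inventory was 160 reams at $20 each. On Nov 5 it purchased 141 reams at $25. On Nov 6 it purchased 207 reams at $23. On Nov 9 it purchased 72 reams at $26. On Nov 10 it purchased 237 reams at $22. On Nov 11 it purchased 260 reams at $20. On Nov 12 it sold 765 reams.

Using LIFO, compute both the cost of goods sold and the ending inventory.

Nov 12, 765 sold [LIFO — newest first]: 260 @ $20 + 237 @ $22 + 72 @ $26 + 196 @ $23 = $16,794
Ending inventory: 160 @ $20 + 141 @ $25 + 11 @ $23 = $6,978
Check: goods available $23,772 = COGS $16,794 + ending $6,978

COGS = $16,794; ending inventory = $6,978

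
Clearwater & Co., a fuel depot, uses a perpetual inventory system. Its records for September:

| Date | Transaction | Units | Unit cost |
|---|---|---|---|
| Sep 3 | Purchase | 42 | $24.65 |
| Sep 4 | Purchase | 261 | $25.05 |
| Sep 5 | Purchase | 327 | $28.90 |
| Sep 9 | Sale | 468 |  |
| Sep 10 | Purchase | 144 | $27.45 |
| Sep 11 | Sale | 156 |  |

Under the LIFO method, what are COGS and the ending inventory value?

Sep 9, 468 sold [LIFO — newest first]: 327 @ $28.90 + 141 @ $25.05 = $12,982.35
Sep 11, 156 sold [LIFO — newest first]: 144 @ $27.45 + 12 @ $25.05 = $4,253.40
Total COGS = $12,982.35 + $4,253.40 = $17,235.75
Ending inventory: 42 @ $24.65 + 108 @ $25.05 = $3,740.70

COGS = $17,235.75; ending inventory = $3,740.70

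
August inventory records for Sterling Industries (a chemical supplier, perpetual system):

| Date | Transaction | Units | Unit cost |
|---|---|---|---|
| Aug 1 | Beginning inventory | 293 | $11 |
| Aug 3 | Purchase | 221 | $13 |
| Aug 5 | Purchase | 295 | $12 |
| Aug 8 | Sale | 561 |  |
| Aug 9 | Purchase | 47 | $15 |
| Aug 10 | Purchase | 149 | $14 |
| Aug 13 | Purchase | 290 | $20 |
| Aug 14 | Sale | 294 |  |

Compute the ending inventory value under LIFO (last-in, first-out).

Aug 8, 561 sold [LIFO — newest first]: 295 @ $12 + 221 @ $13 + 45 @ $11 = $6,908
Aug 14, 294 sold [LIFO — newest first]: 290 @ $20 + 4 @ $14 = $5,856
Total COGS = $6,908 + $5,856 = $12,764
Ending inventory: 248 @ $11 + 47 @ $15 + 145 @ $14 = $5,463

Ending inventory = $5,463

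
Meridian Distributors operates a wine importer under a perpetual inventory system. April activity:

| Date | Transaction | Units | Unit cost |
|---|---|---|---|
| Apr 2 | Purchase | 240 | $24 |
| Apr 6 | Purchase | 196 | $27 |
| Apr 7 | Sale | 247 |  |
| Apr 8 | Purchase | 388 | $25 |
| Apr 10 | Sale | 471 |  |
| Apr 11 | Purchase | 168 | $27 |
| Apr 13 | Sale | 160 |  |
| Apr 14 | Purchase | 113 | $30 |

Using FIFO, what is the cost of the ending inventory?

Ending inventory = $6,468

Apr 7, 247 sold [FIFO — oldest first]: 240 @ $24 + 7 @ $27 = $5,949
Apr 10, 471 sold [FIFO — oldest first]: 189 @ $27 + 282 @ $25 = $12,153
Apr 13, 160 sold [FIFO — oldest first]: 106 @ $25 + 54 @ $27 = $4,108
Total COGS = $5,949 + $12,153 + $4,108 = $22,210
Ending inventory: 114 @ $27 + 113 @ $30 = $6,468
Check: goods available $28,678 = COGS $22,210 + ending $6,468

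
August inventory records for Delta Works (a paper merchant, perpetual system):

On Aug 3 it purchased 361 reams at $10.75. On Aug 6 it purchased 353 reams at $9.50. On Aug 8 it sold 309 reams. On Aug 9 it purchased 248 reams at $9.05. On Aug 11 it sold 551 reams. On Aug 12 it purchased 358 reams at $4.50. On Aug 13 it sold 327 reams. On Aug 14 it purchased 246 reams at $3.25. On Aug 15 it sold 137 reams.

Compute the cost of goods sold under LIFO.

COGS = $10,298.90

Aug 8, 309 sold [LIFO — newest first]: 309 @ $9.50 = $2,935.50
Aug 11, 551 sold [LIFO — newest first]: 248 @ $9.05 + 44 @ $9.50 + 259 @ $10.75 = $5,446.65
Aug 13, 327 sold [LIFO — newest first]: 327 @ $4.50 = $1,471.50
Aug 15, 137 sold [LIFO — newest first]: 137 @ $3.25 = $445.25
Total COGS = $2,935.50 + $5,446.65 + $1,471.50 + $445.25 = $10,298.90
Ending inventory: 102 @ $10.75 + 31 @ $4.50 + 109 @ $3.25 = $1,590.25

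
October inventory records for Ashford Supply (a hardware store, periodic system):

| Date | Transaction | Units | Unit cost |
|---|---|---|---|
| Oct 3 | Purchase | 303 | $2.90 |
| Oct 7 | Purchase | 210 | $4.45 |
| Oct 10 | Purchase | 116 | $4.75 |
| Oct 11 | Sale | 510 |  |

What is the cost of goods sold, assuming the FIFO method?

COGS = $1,799.85

Oct 11, 510 sold [FIFO — oldest first]: 303 @ $2.90 + 207 @ $4.45 = $1,799.85
Ending inventory: 3 @ $4.45 + 116 @ $4.75 = $564.35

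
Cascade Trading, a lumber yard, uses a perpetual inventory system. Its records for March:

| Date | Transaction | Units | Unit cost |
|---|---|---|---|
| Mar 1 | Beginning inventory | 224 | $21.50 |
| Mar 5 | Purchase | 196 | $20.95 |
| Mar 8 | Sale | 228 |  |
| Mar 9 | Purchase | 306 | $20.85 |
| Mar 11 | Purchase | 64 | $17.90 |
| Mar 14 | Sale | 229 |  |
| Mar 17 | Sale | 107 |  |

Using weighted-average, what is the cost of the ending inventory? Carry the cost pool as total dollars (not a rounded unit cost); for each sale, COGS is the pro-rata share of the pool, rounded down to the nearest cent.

Ending inventory = $4,666.55

After Mar 1: 224 on hand, pool $4,816.00 (≈ $21.5000 each)
After Mar 5: 420 on hand, pool $8,922.20 (≈ $21.2433 each)
Mar 8, sell 228: 228/420 × $8,922.20 → $4,843.48
After Mar 9: 498 on hand, pool $10,458.82 (≈ $21.0016 each)
After Mar 11: 562 on hand, pool $11,604.42 (≈ $20.6484 each)
Mar 14, sell 229: 229/562 × $11,604.42 → $4,728.49
Mar 17, sell 107: 107/333 × $6,875.93 → $2,209.38
Total COGS = $4,843.48 + $4,728.49 + $2,209.38 = $11,781.35
Ending inventory (cost pool remaining) = $4,666.55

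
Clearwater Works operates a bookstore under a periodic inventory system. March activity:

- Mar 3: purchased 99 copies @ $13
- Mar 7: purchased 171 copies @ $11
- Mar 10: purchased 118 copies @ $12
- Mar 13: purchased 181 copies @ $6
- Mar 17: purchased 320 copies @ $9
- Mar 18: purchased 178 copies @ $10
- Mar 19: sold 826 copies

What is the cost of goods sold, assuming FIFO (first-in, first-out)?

COGS = $7,983

Mar 19, 826 sold [FIFO — oldest first]: 99 @ $13 + 171 @ $11 + 118 @ $12 + 181 @ $6 + 257 @ $9 = $7,983
Ending inventory: 63 @ $9 + 178 @ $10 = $2,347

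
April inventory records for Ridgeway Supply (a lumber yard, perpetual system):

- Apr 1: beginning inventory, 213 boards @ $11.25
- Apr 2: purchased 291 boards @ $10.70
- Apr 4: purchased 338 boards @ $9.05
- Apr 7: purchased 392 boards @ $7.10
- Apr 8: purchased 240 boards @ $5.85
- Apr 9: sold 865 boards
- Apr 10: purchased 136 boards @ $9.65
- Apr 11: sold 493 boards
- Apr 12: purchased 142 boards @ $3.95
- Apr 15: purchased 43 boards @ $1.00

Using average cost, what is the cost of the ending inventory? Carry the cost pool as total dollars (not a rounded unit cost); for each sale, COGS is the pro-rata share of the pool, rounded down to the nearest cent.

After Apr 1: 213 on hand, pool $2,396.25 (≈ $11.2500 each)
After Apr 2: 504 on hand, pool $5,509.95 (≈ $10.9324 each)
After Apr 4: 842 on hand, pool $8,568.85 (≈ $10.1768 each)
After Apr 7: 1234 on hand, pool $11,352.05 (≈ $9.1994 each)
After Apr 8: 1474 on hand, pool $12,756.05 (≈ $8.6540 each)
Apr 9, sell 865: 865/1474 × $12,756.05 → $7,485.74
After Apr 10: 745 on hand, pool $6,582.71 (≈ $8.8359 each)
Apr 11, sell 493: 493/745 × $6,582.71 → $4,356.07
After Apr 12: 394 on hand, pool $2,787.54 (≈ $7.0750 each)
After Apr 15: 437 on hand, pool $2,830.54 (≈ $6.4772 each)
Total COGS = $7,485.74 + $4,356.07 = $11,841.81
Ending inventory (cost pool remaining) = $2,830.54

Ending inventory = $2,830.54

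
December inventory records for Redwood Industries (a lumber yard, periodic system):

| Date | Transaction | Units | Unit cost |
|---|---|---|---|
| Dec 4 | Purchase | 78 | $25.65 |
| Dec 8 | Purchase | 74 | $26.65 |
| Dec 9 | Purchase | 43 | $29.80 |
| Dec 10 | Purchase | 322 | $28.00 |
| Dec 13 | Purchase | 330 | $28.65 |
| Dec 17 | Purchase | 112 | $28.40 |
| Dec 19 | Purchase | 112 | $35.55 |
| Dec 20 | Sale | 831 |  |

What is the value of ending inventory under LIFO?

Dec 20, 831 sold [LIFO — newest first]: 112 @ $35.55 + 112 @ $28.40 + 330 @ $28.65 + 277 @ $28.00 = $24,372.90
Ending inventory: 78 @ $25.65 + 74 @ $26.65 + 43 @ $29.80 + 45 @ $28.00 = $6,514.20
Check: goods available $30,887.10 = COGS $24,372.90 + ending $6,514.20

Ending inventory = $6,514.20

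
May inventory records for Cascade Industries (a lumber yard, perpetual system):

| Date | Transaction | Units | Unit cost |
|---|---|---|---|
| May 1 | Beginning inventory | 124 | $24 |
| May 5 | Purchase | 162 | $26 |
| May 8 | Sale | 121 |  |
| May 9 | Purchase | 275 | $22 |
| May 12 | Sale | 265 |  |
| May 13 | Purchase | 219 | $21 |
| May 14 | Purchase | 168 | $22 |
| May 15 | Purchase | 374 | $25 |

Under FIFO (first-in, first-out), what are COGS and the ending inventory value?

May 8, 121 sold [FIFO — oldest first]: 121 @ $24 = $2,904
May 12, 265 sold [FIFO — oldest first]: 3 @ $24 + 162 @ $26 + 100 @ $22 = $6,484
Total COGS = $2,904 + $6,484 = $9,388
Ending inventory: 175 @ $22 + 219 @ $21 + 168 @ $22 + 374 @ $25 = $21,495

COGS = $9,388; ending inventory = $21,495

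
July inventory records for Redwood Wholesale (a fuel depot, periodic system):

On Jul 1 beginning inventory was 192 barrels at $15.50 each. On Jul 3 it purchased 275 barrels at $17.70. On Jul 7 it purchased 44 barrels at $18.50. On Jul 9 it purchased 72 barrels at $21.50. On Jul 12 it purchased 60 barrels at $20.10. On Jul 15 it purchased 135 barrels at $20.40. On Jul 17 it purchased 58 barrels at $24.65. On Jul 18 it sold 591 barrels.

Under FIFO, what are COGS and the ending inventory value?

Jul 18, 591 sold [FIFO — oldest first]: 192 @ $15.50 + 275 @ $17.70 + 44 @ $18.50 + 72 @ $21.50 + 8 @ $20.10 = $10,366.30
Ending inventory: 52 @ $20.10 + 135 @ $20.40 + 58 @ $24.65 = $5,228.90
Check: goods available $15,595.20 = COGS $10,366.30 + ending $5,228.90

COGS = $10,366.30; ending inventory = $5,228.90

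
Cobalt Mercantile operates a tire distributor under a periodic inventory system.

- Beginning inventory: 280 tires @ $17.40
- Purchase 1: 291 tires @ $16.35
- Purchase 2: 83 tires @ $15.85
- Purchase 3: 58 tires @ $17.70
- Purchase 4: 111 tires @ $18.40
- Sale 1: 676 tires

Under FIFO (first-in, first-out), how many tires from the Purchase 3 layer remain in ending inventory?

Sale 1 (676) [FIFO — oldest first]: 280 @ $17.40 + 291 @ $16.35 + 83 @ $15.85 + 22 @ $17.70 = $11,334.80
Ending inventory: 36 @ $17.70 + 111 @ $18.40 = $2,679.60

36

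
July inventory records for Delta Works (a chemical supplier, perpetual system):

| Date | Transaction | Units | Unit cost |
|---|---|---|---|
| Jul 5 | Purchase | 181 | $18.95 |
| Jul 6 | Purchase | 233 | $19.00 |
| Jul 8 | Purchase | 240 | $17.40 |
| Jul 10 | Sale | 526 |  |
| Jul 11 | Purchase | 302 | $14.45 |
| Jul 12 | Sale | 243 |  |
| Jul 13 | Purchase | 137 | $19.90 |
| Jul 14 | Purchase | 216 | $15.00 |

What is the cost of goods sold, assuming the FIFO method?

Jul 10, 526 sold [FIFO — oldest first]: 181 @ $18.95 + 233 @ $19.00 + 112 @ $17.40 = $9,805.75
Jul 12, 243 sold [FIFO — oldest first]: 128 @ $17.40 + 115 @ $14.45 = $3,888.95
Total COGS = $9,805.75 + $3,888.95 = $13,694.70
Ending inventory: 187 @ $14.45 + 137 @ $19.90 + 216 @ $15.00 = $8,668.45

COGS = $13,694.70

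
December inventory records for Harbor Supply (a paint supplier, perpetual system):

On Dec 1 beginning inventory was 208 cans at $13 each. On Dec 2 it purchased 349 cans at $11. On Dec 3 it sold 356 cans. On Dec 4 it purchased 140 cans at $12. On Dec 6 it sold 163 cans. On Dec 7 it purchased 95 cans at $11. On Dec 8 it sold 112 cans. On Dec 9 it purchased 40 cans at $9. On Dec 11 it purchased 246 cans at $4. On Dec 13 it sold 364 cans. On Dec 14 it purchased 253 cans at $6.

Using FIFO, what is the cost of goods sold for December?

Dec 3, 356 sold [FIFO — oldest first]: 208 @ $13 + 148 @ $11 = $4,332
Dec 6, 163 sold [FIFO — oldest first]: 163 @ $11 = $1,793
Dec 8, 112 sold [FIFO — oldest first]: 38 @ $11 + 74 @ $12 = $1,306
Dec 13, 364 sold [FIFO — oldest first]: 66 @ $12 + 95 @ $11 + 40 @ $9 + 163 @ $4 = $2,849
Total COGS = $4,332 + $1,793 + $1,306 + $2,849 = $10,280
Ending inventory: 83 @ $4 + 253 @ $6 = $1,850

COGS = $10,280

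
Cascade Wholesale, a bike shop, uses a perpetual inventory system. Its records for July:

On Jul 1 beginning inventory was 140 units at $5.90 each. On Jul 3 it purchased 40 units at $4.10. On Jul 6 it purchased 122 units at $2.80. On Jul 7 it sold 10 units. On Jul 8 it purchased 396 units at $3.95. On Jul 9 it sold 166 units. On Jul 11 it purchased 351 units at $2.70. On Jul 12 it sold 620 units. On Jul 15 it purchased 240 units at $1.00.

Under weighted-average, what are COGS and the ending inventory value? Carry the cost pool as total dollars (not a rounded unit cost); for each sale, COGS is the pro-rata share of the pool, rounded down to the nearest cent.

After Jul 1: 140 on hand, pool $826.00 (≈ $5.9000 each)
After Jul 3: 180 on hand, pool $990.00 (≈ $5.5000 each)
After Jul 6: 302 on hand, pool $1,331.60 (≈ $4.4093 each)
Jul 7, sell 10: 10/302 × $1,331.60 → $44.09
After Jul 8: 688 on hand, pool $2,851.71 (≈ $4.1449 each)
Jul 9, sell 166: 166/688 × $2,851.71 → $688.05
After Jul 11: 873 on hand, pool $3,111.36 (≈ $3.5640 each)
Jul 12, sell 620: 620/873 × $3,111.36 → $2,209.67
After Jul 15: 493 on hand, pool $1,141.69 (≈ $2.3158 each)
Total COGS = $44.09 + $688.05 + $2,209.67 = $2,941.81
Ending inventory (cost pool remaining) = $1,141.69
Check: goods available $4,083.50 = COGS $2,941.81 + ending $1,141.69

COGS = $2,941.81; ending inventory = $1,141.69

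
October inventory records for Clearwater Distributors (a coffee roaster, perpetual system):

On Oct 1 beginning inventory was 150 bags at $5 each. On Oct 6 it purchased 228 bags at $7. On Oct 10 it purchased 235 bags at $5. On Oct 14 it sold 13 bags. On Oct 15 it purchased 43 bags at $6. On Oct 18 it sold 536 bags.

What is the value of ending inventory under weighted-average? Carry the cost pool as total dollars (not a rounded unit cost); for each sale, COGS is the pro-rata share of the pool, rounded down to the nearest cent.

After Oct 1: 150 on hand, pool $750.00 (≈ $5.0000 each)
After Oct 6: 378 on hand, pool $2,346.00 (≈ $6.2063 each)
After Oct 10: 613 on hand, pool $3,521.00 (≈ $5.7439 each)
Oct 14, sell 13: 13/613 × $3,521.00 → $74.67
After Oct 15: 643 on hand, pool $3,704.33 (≈ $5.7610 each)
Oct 18, sell 536: 536/643 × $3,704.33 → $3,087.90
Total COGS = $74.67 + $3,087.90 = $3,162.57
Ending inventory (cost pool remaining) = $616.43
Check: goods available $3,779.00 = COGS $3,162.57 + ending $616.43

Ending inventory = $616.43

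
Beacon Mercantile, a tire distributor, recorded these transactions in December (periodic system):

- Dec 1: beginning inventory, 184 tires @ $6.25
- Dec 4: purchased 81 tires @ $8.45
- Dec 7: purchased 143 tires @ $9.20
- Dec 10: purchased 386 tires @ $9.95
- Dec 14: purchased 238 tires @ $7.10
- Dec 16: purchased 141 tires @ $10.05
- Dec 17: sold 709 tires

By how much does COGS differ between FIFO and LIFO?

$245.35

FIFO COGS: 184 @ $6.25 + 81 @ $8.45 + 143 @ $9.20 + 301 @ $9.95 = $6,145.00
LIFO COGS: 141 @ $10.05 + 238 @ $7.10 + 330 @ $9.95 = $6,390.35
Difference = |$6,145.00 − $6,390.35| = $245.35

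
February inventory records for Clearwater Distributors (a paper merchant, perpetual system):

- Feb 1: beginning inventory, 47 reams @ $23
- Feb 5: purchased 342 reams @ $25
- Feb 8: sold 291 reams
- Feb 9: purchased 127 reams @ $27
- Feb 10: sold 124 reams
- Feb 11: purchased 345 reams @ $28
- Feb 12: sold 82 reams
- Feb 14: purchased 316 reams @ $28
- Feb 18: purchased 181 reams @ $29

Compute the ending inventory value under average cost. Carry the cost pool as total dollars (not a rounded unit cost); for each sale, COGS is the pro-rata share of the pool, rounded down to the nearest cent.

After Feb 1: 47 on hand, pool $1,081.00 (≈ $23.0000 each)
After Feb 5: 389 on hand, pool $9,631.00 (≈ $24.7584 each)
Feb 8, sell 291: 291/389 × $9,631.00 → $7,204.68
After Feb 9: 225 on hand, pool $5,855.32 (≈ $26.0236 each)
Feb 10, sell 124: 124/225 × $5,855.32 → $3,226.93
After Feb 11: 446 on hand, pool $12,288.39 (≈ $27.5524 each)
Feb 12, sell 82: 82/446 × $12,288.39 → $2,259.30
After Feb 14: 680 on hand, pool $18,877.09 (≈ $27.7604 each)
After Feb 18: 861 on hand, pool $24,126.09 (≈ $28.0210 each)
Total COGS = $7,204.68 + $3,226.93 + $2,259.30 = $12,690.91
Ending inventory (cost pool remaining) = $24,126.09
Check: goods available $36,817.00 = COGS $12,690.91 + ending $24,126.09

Ending inventory = $24,126.09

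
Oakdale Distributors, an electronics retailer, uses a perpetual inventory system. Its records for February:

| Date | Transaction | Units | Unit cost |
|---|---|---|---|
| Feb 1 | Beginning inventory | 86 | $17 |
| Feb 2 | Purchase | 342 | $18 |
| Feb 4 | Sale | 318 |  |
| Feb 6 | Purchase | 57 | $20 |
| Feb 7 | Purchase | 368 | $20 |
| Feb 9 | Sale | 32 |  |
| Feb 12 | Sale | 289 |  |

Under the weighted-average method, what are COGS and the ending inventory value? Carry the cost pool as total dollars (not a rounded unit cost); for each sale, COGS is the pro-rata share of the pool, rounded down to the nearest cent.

After Feb 1: 86 on hand, pool $1,462.00 (≈ $17.0000 each)
After Feb 2: 428 on hand, pool $7,618.00 (≈ $17.7991 each)
Feb 4, sell 318: 318/428 × $7,618.00 → $5,660.10
After Feb 6: 167 on hand, pool $3,097.90 (≈ $18.5503 each)
After Feb 7: 535 on hand, pool $10,457.90 (≈ $19.5475 each)
Feb 9, sell 32: 32/535 × $10,457.90 → $625.51
Feb 12, sell 289: 289/503 × $9,832.39 → $5,649.22
Total COGS = $5,660.10 + $625.51 + $5,649.22 = $11,934.83
Ending inventory (cost pool remaining) = $4,183.17
Check: goods available $16,118.00 = COGS $11,934.83 + ending $4,183.17

COGS = $11,934.83; ending inventory = $4,183.17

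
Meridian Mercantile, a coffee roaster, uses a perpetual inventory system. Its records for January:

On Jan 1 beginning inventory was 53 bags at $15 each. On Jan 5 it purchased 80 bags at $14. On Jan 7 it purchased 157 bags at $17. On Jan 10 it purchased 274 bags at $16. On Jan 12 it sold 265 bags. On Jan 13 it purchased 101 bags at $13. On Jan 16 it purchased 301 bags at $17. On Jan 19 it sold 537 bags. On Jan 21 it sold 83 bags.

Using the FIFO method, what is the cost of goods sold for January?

Jan 12, 265 sold [FIFO — oldest first]: 53 @ $15 + 80 @ $14 + 132 @ $17 = $4,159
Jan 19, 537 sold [FIFO — oldest first]: 25 @ $17 + 274 @ $16 + 101 @ $13 + 137 @ $17 = $8,451
Jan 21, 83 sold [FIFO — oldest first]: 83 @ $17 = $1,411
Total COGS = $4,159 + $8,451 + $1,411 = $14,021
Ending inventory: 81 @ $17 = $1,377

COGS = $14,021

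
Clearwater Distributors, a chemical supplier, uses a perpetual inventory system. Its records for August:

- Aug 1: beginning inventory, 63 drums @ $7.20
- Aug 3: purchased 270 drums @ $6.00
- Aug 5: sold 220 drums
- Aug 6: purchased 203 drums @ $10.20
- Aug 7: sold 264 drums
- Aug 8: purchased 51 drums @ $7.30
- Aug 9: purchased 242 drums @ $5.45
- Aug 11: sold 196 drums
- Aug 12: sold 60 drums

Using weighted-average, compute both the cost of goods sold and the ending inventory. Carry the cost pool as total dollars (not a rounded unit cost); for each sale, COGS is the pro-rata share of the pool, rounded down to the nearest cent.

COGS = $5,281.34; ending inventory = $554.06

After Aug 1: 63 on hand, pool $453.60 (≈ $7.2000 each)
After Aug 3: 333 on hand, pool $2,073.60 (≈ $6.2270 each)
Aug 5, sell 220: 220/333 × $2,073.60 → $1,369.94
After Aug 6: 316 on hand, pool $2,774.26 (≈ $8.7793 each)
Aug 7, sell 264: 264/316 × $2,774.26 → $2,317.73
After Aug 8: 103 on hand, pool $828.83 (≈ $8.0469 each)
After Aug 9: 345 on hand, pool $2,147.73 (≈ $6.2253 each)
Aug 11, sell 196: 196/345 × $2,147.73 → $1,220.15
Aug 12, sell 60: 60/149 × $927.58 → $373.52
Total COGS = $1,369.94 + $2,317.73 + $1,220.15 + $373.52 = $5,281.34
Ending inventory (cost pool remaining) = $554.06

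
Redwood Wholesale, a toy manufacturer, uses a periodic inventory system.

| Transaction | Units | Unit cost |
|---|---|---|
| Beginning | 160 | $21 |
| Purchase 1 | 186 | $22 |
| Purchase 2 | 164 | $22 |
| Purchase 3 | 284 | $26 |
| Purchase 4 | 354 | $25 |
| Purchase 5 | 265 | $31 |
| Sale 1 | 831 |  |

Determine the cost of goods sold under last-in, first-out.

COGS = $22,577

Sale 1 (831) [LIFO — newest first]: 265 @ $31 + 354 @ $25 + 212 @ $26 = $22,577
Ending inventory: 160 @ $21 + 186 @ $22 + 164 @ $22 + 72 @ $26 = $12,932
Check: goods available $35,509 = COGS $22,577 + ending $12,932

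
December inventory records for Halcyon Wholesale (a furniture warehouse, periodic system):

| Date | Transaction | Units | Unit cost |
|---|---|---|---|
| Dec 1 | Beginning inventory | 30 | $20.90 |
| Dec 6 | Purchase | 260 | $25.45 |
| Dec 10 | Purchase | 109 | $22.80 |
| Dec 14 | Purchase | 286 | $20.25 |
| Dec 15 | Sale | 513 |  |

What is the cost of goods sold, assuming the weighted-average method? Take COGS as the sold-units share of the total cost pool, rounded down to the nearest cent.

Dec 15, sell 513: 513/685 × $15,520.70 → $11,623.53
Ending inventory (cost pool remaining) = $3,897.17

COGS = $11,623.53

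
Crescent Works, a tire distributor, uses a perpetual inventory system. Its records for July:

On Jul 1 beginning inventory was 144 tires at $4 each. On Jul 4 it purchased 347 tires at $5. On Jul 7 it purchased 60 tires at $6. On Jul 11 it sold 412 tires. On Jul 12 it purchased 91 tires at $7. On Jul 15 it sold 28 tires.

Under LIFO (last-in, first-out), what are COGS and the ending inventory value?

Jul 11, 412 sold [LIFO — newest first]: 60 @ $6 + 347 @ $5 + 5 @ $4 = $2,115
Jul 15, 28 sold [LIFO — newest first]: 28 @ $7 = $196
Total COGS = $2,115 + $196 = $2,311
Ending inventory: 139 @ $4 + 63 @ $7 = $997

COGS = $2,311; ending inventory = $997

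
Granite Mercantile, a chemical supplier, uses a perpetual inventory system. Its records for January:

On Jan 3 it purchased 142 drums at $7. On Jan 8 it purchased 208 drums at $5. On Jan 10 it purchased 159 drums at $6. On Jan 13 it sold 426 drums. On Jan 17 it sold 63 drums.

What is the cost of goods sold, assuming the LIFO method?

Jan 13, 426 sold [LIFO — newest first]: 159 @ $6 + 208 @ $5 + 59 @ $7 = $2,407
Jan 17, 63 sold [LIFO — newest first]: 63 @ $7 = $441
Total COGS = $2,407 + $441 = $2,848
Ending inventory: 20 @ $7 = $140

COGS = $2,848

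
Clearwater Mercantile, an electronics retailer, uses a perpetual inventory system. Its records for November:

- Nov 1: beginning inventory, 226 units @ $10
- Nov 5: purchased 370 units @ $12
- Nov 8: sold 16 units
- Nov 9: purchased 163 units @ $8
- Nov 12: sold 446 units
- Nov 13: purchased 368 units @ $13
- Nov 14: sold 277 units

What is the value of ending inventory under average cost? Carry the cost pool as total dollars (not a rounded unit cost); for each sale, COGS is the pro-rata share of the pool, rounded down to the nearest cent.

Ending inventory = $4,616.07

After Nov 1: 226 on hand, pool $2,260.00 (≈ $10.0000 each)
After Nov 5: 596 on hand, pool $6,700.00 (≈ $11.2416 each)
Nov 8, sell 16: 16/596 × $6,700.00 → $179.86
After Nov 9: 743 on hand, pool $7,824.14 (≈ $10.5305 each)
Nov 12, sell 446: 446/743 × $7,824.14 → $4,696.59
After Nov 13: 665 on hand, pool $7,911.55 (≈ $11.8971 each)
Nov 14, sell 277: 277/665 × $7,911.55 → $3,295.48
Total COGS = $179.86 + $4,696.59 + $3,295.48 = $8,171.93
Ending inventory (cost pool remaining) = $4,616.07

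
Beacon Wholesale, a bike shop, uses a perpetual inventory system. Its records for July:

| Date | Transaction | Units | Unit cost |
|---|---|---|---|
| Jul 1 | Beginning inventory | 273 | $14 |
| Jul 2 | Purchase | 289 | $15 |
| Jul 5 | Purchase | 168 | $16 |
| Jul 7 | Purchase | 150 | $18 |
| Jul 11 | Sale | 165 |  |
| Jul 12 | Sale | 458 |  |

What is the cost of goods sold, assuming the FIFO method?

Jul 11, 165 sold [FIFO — oldest first]: 165 @ $14 = $2,310
Jul 12, 458 sold [FIFO — oldest first]: 108 @ $14 + 289 @ $15 + 61 @ $16 = $6,823
Total COGS = $2,310 + $6,823 = $9,133
Ending inventory: 107 @ $16 + 150 @ $18 = $4,412

COGS = $9,133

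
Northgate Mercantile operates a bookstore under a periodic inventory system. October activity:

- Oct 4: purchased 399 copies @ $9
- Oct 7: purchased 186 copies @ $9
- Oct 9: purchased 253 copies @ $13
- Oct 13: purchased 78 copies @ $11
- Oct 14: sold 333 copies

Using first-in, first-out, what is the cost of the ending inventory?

Ending inventory = $6,415

Oct 14, 333 sold [FIFO — oldest first]: 333 @ $9 = $2,997
Ending inventory: 66 @ $9 + 186 @ $9 + 253 @ $13 + 78 @ $11 = $6,415
Check: goods available $9,412 = COGS $2,997 + ending $6,415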